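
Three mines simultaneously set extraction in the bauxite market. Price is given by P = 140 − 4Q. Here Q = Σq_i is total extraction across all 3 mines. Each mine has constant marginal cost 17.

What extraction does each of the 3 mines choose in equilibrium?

7.6875

A representative mine's profit is π_i = q_i(140 − 4Q) − 17q_i, with Q = q_i + Σ_{j≠i} q_j.
First-order condition: 123 − 8q_i − 4Σ_{j≠i} q_j = 0.
With identical mines, set every q_j = q: then 123 − 8q − 8q = 0, i.e. q = 123/16 = 7.6875.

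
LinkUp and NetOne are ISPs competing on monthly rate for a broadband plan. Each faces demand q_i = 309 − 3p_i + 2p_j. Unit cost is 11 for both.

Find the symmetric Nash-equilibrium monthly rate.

LinkUp's profit: π = (p_{LinkUp} − 11)(309 − 3p_{LinkUp} + 2p_{NetOne}).
∂π/∂p_{LinkUp} = 342 − 6p_{LinkUp} + 2p_{NetOne} = 0 ⇒ p_{LinkUp} = 57 + (1/3)p_{NetOne}.
Setting p_{LinkUp} = p_{NetOne} in the reaction function: p_{LinkUp} = 57 + (1/3)p_{LinkUp}, so p_{LinkUp} = 57 / (2/3) = 85.5.

85.5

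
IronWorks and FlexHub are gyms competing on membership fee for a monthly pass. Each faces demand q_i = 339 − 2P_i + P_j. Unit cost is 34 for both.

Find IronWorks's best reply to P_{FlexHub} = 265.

IronWorks's profit: π = (P_{IronWorks} − 34)(339 − 2P_{IronWorks} + P_{FlexHub}).
∂π/∂P_{IronWorks} = 407 − 4P_{IronWorks} + P_{FlexHub} = 0 ⇒ P_{IronWorks} = 101.75 + 0.25P_{FlexHub}.
At P_{FlexHub} = 265: P_{IronWorks} = 101.75 + 0.25·265 = 168.

168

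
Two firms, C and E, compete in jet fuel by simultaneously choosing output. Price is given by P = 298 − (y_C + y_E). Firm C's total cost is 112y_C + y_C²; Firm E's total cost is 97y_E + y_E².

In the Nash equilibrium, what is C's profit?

2620.88

Firm C's profit: π = y_C(298 − (y_C + y_E)) − 112y_C − y_C².
∂π/∂y_C = 186 − 4y_C − y_E = 0, so y_C = 46.5 − 0.25y_E.
By the same steps for E: y_E = 50.25 − 0.25y_C.
Plugging y_E into C's best response: y_C = 46.5 − 0.25(50.25 − 0.25y_C) ⇒ 0.9375y_C = 33.9375, so y_C = 36.2.
Then y_E = 50.25 − 0.25·36.2 = 41.2.
Price P = 298 − 77.4 = 220.6.
C's profit: (220.6 − 112)·36.2 − (36.2)² = 2620.88.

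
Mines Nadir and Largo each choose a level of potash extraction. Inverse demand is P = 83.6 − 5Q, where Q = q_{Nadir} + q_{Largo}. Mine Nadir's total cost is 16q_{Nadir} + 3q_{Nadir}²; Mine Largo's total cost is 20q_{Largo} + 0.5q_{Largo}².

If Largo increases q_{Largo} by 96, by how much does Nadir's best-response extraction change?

Mine Nadir's profit: π = q_{Nadir}(83.6 − 5(q_{Nadir} + q_{Largo})) − 16q_{Nadir} − 3q_{Nadir}².
∂π/∂q_{Nadir} = 67.6 − 16q_{Nadir} − 5q_{Largo} = 0, so q_{Nadir} = 4.225 − 0.3125q_{Largo}.
The reaction-function slope is −0.3125, so a 96-unit rise in q_{Largo} moves q_{Nadir} by −0.3125 × 96 = −30. Nadir's best response falls — the actions are strategic substitutes.

-30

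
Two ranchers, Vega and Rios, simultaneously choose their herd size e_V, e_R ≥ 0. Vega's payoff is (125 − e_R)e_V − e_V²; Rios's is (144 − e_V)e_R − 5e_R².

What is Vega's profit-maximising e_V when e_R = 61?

32

Expanding Vega's payoff: 125e_V − e_Re_V − e_V².
∂π/∂e_V = 125 − e_R − 2e_V = 0, so e_V = 62.5 − 0.5e_R.
At e_R = 61: e_V = 62.5 − 0.5·61 = 32.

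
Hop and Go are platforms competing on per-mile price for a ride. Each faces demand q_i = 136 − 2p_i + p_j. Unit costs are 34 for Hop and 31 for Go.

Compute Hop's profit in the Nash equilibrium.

Hop's profit: π = (p_{Hop} − 34)(136 − 2p_{Hop} + p_{Go}).
∂π/∂p_{Hop} = 204 − 4p_{Hop} + p_{Go} = 0 ⇒ p_{Hop} = 51 + 0.25p_{Go}.
Similarly p_{Go} = 49.5 + 0.25p_{Hop}.
Plugging p_{Go} into Hop's best response: p_{Hop} = 51 + 0.25(49.5 + 0.25p_{Hop}) ⇒ 0.9375p_{Hop} = 63.375, so p_{Hop} = 67.6.
Then p_{Go} = 49.5 + 0.25·67.6 = 66.4.
q_{Hop} = 136 − 2·67.6 + 66.4 = 67.2.
Profit = (67.6 − 34)·67.2 = 2257.92.

2257.92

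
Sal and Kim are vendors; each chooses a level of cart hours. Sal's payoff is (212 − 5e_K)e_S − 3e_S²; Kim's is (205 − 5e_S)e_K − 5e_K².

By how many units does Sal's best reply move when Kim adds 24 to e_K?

Expanding Sal's payoff: 212e_S − 5e_Ke_S − 3e_S².
∂π/∂e_S = 212 − 5e_K − 6e_S = 0, so e_S = 106/3 − (5/6)e_K.
The reaction-function slope is −5/6, so a 24-unit rise in e_K moves e_S by −5/6 × 24 = −20. Sal's best response falls — the actions are strategic substitutes.

-20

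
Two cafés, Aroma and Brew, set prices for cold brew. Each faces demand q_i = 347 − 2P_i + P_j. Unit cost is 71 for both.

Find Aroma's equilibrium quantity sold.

184

Aroma's profit: π = (P_{Aroma} − 71)(347 − 2P_{Aroma} + P_{Brew}).
∂π/∂P_{Aroma} = 489 − 4P_{Aroma} + P_{Brew} = 0 ⇒ P_{Aroma} = 122.25 + 0.25P_{Brew}.
Setting P_{Aroma} = P_{Brew} in the reaction function: P_{Aroma} = 122.25 + 0.25P_{Aroma}, so P_{Aroma} = 122.25 / 0.75 = 163.
q_{Aroma} = 347 − 2·163 + 163 = 184.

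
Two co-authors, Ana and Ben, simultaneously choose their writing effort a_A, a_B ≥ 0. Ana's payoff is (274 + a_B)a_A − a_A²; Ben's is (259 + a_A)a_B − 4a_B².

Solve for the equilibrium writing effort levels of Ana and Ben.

163.4, 52.8

Expanding Ana's payoff: 274a_A + a_Ba_A − a_A².
∂π/∂a_A = 274 + a_B − 2a_A = 0, so a_A = 137 + 0.5a_B.
Likewise for Ben: a_B = 32.375 + 0.125a_A.
Solving the two reaction functions simultaneously: (1 − (0.5)(0.125))a_A = 137 + 0.5·32.375, so 0.9375a_A = 153.1875 and a_A = 163.4.
Then a_B = 32.375 + 0.125·163.4 = 52.8.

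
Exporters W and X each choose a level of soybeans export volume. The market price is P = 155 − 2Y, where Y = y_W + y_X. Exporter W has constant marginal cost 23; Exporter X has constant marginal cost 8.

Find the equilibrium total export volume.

46.5

Exporter W's profit: π = y_W(155 − 2(y_W + y_X)) − 23y_W.
∂π/∂y_W = 132 − 4y_W − 2y_X = 0, so y_W = 33 − 0.5y_X.
By the same steps for X: y_X = 36.75 − 0.5y_W.
Substituting the second reaction function into the first: y_W = 33 − 0.5(36.75 − 0.5y_W), which gives 0.75y_W = 14.625 ⇒ y_W = 19.5.
Then y_X = 36.75 − 0.5·19.5 = 27.
Total export volume: 19.5 + 27 = 46.5.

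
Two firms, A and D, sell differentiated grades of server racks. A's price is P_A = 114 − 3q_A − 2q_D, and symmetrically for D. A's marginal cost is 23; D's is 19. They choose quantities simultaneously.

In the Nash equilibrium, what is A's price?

56.375

Firm A's profit: π = q_A(114 − 3q_A − 2q_D) − 23q_A.
∂π/∂q_A = 91 − 6q_A − 2q_D = 0 ⇒ q_A = 91/6 − (1/3)q_D.
Similarly q_D = 95/6 − (1/3)q_A.
Solving the two reaction functions simultaneously: (1 − (−1/3)(−1/3))q_A = 91/6 − (1/3)·(95/6), so (8/9)q_A = 89/9 and q_A = 11.125.
Then q_D = 95/6 − (1/3)·11.125 = 12.125.
P_A = 114 − 3·11.125 − 2·12.125 = 56.375.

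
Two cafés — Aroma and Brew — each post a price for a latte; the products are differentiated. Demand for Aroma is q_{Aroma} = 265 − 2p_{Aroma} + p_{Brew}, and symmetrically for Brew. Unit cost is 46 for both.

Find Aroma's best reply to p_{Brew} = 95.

113

Aroma's profit: π = (p_{Aroma} − 46)(265 − 2p_{Aroma} + p_{Brew}).
∂π/∂p_{Aroma} = 357 − 4p_{Aroma} + p_{Brew} = 0 ⇒ p_{Aroma} = 89.25 + 0.25p_{Brew}.
At p_{Brew} = 95: p_{Aroma} = 89.25 + 0.25·95 = 113.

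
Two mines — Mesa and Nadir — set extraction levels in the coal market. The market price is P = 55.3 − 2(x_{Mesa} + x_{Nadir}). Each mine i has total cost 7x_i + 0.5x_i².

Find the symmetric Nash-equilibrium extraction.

Mine Mesa's profit: π = x_{Mesa}(55.3 − 2(x_{Mesa} + x_{Nadir})) − 7x_{Mesa} − 0.5x_{Mesa}².
∂π/∂x_{Mesa} = 48.3 − 5x_{Mesa} − 2x_{Nadir} = 0, so x_{Mesa} = 9.66 − 0.4x_{Nadir}.
Setting x_{Mesa} = x_{Nadir} in the reaction function: x_{Mesa} = 9.66 − 0.4x_{Mesa}, so x_{Mesa} = 9.66 / 1.4 = 6.9.

6.9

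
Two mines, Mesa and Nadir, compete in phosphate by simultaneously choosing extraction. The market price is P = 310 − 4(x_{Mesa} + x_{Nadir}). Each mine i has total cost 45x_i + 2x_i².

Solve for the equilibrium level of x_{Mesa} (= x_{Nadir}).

16.5625

Mine Mesa's profit: π = x_{Mesa}(310 − 4(x_{Mesa} + x_{Nadir})) − 45x_{Mesa} − 2x_{Mesa}².
∂π/∂x_{Mesa} = 265 − 12x_{Mesa} − 4x_{Nadir} = 0, so x_{Mesa} = 265/12 − (1/3)x_{Nadir}.
Setting x_{Mesa} = x_{Nadir} in the reaction function: x_{Mesa} = 265/12 − (1/3)x_{Mesa}, so x_{Mesa} = (265/12) / (4/3) = 16.5625.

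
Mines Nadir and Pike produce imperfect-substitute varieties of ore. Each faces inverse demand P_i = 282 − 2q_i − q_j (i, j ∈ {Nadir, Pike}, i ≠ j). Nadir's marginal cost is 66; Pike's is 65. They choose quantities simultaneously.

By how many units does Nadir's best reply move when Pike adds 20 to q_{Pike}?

Mine Nadir's profit: π = q_{Nadir}(282 − 2q_{Nadir} − q_{Pike}) − 66q_{Nadir}.
∂π/∂q_{Nadir} = 216 − 4q_{Nadir} − q_{Pike} = 0 ⇒ q_{Nadir} = 54 − 0.25q_{Pike}.
The reaction-function slope is −0.25, so a 20-unit rise in q_{Pike} moves q_{Nadir} by −0.25 × 20 = −5. Nadir's best response falls — the actions are strategic substitutes.

-5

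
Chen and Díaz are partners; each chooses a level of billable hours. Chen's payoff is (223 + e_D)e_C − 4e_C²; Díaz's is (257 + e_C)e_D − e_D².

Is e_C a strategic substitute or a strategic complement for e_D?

strategic complements

Expanding Chen's payoff: 223e_C + e_De_C − 4e_C².
∂π/∂e_C = 223 + e_D − 8e_C = 0, so e_C = 27.875 + 0.125e_D.
The best-response slope de_C/de_D = 0.125 > 0: the reaction function is upward-sloping, so the choices are strategic complements.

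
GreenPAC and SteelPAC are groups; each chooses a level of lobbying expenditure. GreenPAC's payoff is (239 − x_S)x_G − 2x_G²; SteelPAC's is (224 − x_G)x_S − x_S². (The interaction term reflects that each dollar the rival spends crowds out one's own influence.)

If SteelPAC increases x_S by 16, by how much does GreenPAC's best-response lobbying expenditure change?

Expanding GreenPAC's payoff: 239x_G − x_Sx_G − 2x_G².
∂π/∂x_G = 239 − x_S − 4x_G = 0, so x_G = 59.75 − 0.25x_S.
The reaction-function slope is −0.25, so a 16-unit rise in x_S moves x_G by −0.25 × 16 = −4. GreenPAC's best response falls — the actions are strategic substitutes.

-4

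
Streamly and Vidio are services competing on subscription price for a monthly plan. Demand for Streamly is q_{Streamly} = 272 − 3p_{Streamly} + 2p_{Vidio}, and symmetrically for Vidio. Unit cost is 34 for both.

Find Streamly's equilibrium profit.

Streamly's profit: π = (p_{Streamly} − 34)(272 − 3p_{Streamly} + 2p_{Vidio}).
∂π/∂p_{Streamly} = 374 − 6p_{Streamly} + 2p_{Vidio} = 0 ⇒ p_{Streamly} = 187/3 + (1/3)p_{Vidio}.
By symmetry p_{Vidio} = p_{Streamly}; substituting into the reaction function, (2/3)p_{Streamly} = 187/3 and p_{Streamly} = 93.5.
q_{Streamly} = 272 − 3·93.5 + 2·93.5 = 178.5.
Profit = (93.5 − 34)·178.5 = 10620.75.

10620.75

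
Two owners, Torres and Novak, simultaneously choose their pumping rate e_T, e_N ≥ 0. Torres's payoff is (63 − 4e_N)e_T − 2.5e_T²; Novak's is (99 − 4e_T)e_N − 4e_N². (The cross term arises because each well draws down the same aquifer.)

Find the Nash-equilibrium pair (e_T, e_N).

4.5, 10.125

Expanding Torres's payoff: 63e_T − 4e_Ne_T − 2.5e_T².
∂π/∂e_T = 63 − 4e_N − 5e_T = 0, so e_T = 12.6 − 0.8e_N.
Likewise for Novak: e_N = 12.375 − 0.5e_T.
Plugging e_N into Torres's best response: e_T = 12.6 − 0.8(12.375 − 0.5e_T) ⇒ 0.6e_T = 2.7, so e_T = 4.5.
Then e_N = 12.375 − 0.5·4.5 = 10.125.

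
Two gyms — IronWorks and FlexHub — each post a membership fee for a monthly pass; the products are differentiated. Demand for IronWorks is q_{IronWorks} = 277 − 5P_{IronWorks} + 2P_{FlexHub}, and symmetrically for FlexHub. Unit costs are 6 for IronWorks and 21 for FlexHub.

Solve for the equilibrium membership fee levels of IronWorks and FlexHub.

IronWorks's profit: π = (P_{IronWorks} − 6)(277 − 5P_{IronWorks} + 2P_{FlexHub}).
∂π/∂P_{IronWorks} = 307 − 10P_{IronWorks} + 2P_{FlexHub} = 0 ⇒ P_{IronWorks} = 30.7 + 0.2P_{FlexHub}.
Similarly P_{FlexHub} = 38.2 + 0.2P_{IronWorks}.
Substituting the second reaction function into the first: P_{IronWorks} = 30.7 + 0.2(38.2 + 0.2P_{IronWorks}), which gives 0.96P_{IronWorks} = 38.34 ⇒ P_{IronWorks} = 39.9375.
Then P_{FlexHub} = 38.2 + 0.2·39.9375 = 46.1875.

39.9375, 46.1875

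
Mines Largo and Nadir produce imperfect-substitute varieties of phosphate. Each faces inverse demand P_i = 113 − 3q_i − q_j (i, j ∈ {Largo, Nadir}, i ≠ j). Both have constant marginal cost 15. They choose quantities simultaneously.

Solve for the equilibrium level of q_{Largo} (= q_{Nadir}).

Mine Largo's profit: π = q_{Largo}(113 − 3q_{Largo} − q_{Nadir}) − 15q_{Largo}.
∂π/∂q_{Largo} = 98 − 6q_{Largo} − q_{Nadir} = 0 ⇒ q_{Largo} = 49/3 − (1/6)q_{Nadir}.
The game is symmetric, so in equilibrium q_{Nadir} = q_{Largo}: the reaction function gives (7/6)q_{Largo} = 49/3, hence q_{Largo} = 14.

14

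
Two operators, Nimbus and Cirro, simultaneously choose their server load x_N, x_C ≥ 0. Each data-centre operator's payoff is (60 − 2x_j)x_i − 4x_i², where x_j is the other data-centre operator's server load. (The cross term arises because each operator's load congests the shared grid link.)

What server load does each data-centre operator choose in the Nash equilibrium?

6

Nimbus's payoff is (60 − 2x_C)x_N − 4x_N².
∂π/∂x_N = 60 − 2x_C − 8x_N = 0, so x_N = 7.5 − 0.25x_C.
The game is symmetric, so in equilibrium x_C = x_N: the reaction function gives 1.25x_N = 7.5, hence x_N = 6.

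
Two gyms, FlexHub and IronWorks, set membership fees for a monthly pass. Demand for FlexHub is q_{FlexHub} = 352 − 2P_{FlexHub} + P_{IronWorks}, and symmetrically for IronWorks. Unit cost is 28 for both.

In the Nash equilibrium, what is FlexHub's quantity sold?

FlexHub's profit: π = (P_{FlexHub} − 28)(352 − 2P_{FlexHub} + P_{IronWorks}).
∂π/∂P_{FlexHub} = 408 − 4P_{FlexHub} + P_{IronWorks} = 0 ⇒ P_{FlexHub} = 102 + 0.25P_{IronWorks}.
Setting P_{FlexHub} = P_{IronWorks} in the reaction function: P_{FlexHub} = 102 + 0.25P_{FlexHub}, so P_{FlexHub} = 102 / 0.75 = 136.
q_{FlexHub} = 352 − 2·136 + 136 = 216.

216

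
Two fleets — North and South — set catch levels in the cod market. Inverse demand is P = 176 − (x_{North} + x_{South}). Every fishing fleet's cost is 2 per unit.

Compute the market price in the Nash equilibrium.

Fishing fleet North's profit: π = x_{North}(176 − (x_{North} + x_{South})) − 2x_{North}.
∂π/∂x_{North} = 174 − 2x_{North} − x_{South} = 0, so x_{North} = 87 − 0.5x_{South}.
By symmetry x_{South} = x_{North}; substituting into the reaction function, 1.5x_{North} = 87 and x_{North} = 58.
Equilibrium price: P = 176 − 116 = 60.

60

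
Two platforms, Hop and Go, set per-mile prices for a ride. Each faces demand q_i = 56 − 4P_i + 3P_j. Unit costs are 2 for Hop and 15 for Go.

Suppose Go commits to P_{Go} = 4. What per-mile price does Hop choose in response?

9.5

Hop's profit: π = (P_{Hop} − 2)(56 − 4P_{Hop} + 3P_{Go}).
∂π/∂P_{Hop} = 64 − 8P_{Hop} + 3P_{Go} = 0 ⇒ P_{Hop} = 8 + 0.375P_{Go}.
At P_{Go} = 4: P_{Hop} = 8 + 0.375·4 = 9.5.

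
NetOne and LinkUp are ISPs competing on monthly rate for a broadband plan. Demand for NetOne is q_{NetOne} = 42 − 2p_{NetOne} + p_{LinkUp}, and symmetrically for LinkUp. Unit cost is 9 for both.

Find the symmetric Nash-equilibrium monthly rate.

NetOne's profit: π = (p_{NetOne} − 9)(42 − 2p_{NetOne} + p_{LinkUp}).
∂π/∂p_{NetOne} = 60 − 4p_{NetOne} + p_{LinkUp} = 0 ⇒ p_{NetOne} = 15 + 0.25p_{LinkUp}.
The game is symmetric, so in equilibrium p_{LinkUp} = p_{NetOne}: the reaction function gives 0.75p_{NetOne} = 15, hence p_{NetOne} = 20.

20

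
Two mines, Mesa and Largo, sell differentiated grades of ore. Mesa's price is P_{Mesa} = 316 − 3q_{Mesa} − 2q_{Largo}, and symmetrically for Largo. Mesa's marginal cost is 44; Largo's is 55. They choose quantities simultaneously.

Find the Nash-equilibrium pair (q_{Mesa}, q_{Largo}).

Mine Mesa's profit: π = q_{Mesa}(316 − 3q_{Mesa} − 2q_{Largo}) − 44q_{Mesa}.
∂π/∂q_{Mesa} = 272 − 6q_{Mesa} − 2q_{Largo} = 0 ⇒ q_{Mesa} = 136/3 − (1/3)q_{Largo}.
Similarly q_{Largo} = 43.5 − (1/3)q_{Mesa}.
Solving the two reaction functions simultaneously: (1 − (−1/3)(−1/3))q_{Mesa} = 136/3 − (1/3)·43.5, so (8/9)q_{Mesa} = 185/6 and q_{Mesa} = 34.6875.
Then q_{Largo} = 43.5 − (1/3)·34.6875 = 31.9375.

34.6875, 31.9375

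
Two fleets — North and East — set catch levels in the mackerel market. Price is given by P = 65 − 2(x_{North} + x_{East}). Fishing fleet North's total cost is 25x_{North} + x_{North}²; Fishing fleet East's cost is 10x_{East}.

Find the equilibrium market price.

Fishing fleet North's profit: π = x_{North}(65 − 2(x_{North} + x_{East})) − 25x_{North} − x_{North}².
∂π/∂x_{North} = 40 − 6x_{North} − 2x_{East} = 0, so x_{North} = 20/3 − (1/3)x_{East}.
For East: ∂π/∂x_{East} = 55 − 4x_{East} − 2x_{North} = 0 ⇒ x_{East} = 13.75 − 0.5x_{North}.
Solving the two reaction functions simultaneously: (1 − (−1/3)(−0.5))x_{North} = 20/3 − (1/3)·13.75, so (5/6)x_{North} = 25/12 and x_{North} = 2.5.
Then x_{East} = 13.75 − 0.5·2.5 = 12.5.
Equilibrium price: P = 65 − 2·15 = 35.

35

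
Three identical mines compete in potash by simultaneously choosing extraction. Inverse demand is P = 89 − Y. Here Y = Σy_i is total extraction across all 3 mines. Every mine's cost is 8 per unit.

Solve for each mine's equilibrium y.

A representative mine's profit is π_i = y_i(89 − Y) − 8y_i, with Y = y_i + Σ_{j≠i} y_j.
First-order condition: 81 − 2y_i − Σ_{j≠i} y_j = 0.
In a symmetric equilibrium every mine chooses the same y, so Σ_{j≠i} y_j = 2y. The condition becomes 81 − 4y = 0, giving y = 81/4 = 20.25.

20.25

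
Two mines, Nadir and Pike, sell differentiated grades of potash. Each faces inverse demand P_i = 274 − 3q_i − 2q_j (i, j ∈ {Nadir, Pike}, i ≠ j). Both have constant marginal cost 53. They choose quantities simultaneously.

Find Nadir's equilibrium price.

135.875

Mine Nadir's profit: π = q_{Nadir}(274 − 3q_{Nadir} − 2q_{Pike}) − 53q_{Nadir}.
∂π/∂q_{Nadir} = 221 − 6q_{Nadir} − 2q_{Pike} = 0 ⇒ q_{Nadir} = 221/6 − (1/3)q_{Pike}.
By symmetry q_{Pike} = q_{Nadir}; substituting into the reaction function, (4/3)q_{Nadir} = 221/6 and q_{Nadir} = 27.625.
P_{Nadir} = 274 − 3·27.625 − 2·27.625 = 135.875.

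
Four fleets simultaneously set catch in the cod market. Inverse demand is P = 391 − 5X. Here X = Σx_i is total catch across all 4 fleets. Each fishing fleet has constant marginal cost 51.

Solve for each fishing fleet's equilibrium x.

13.6

A representative fishing fleet's profit is π_i = x_i(391 − 5X) − 51x_i, with X = x_i + Σ_{j≠i} x_j.
First-order condition: 340 − 10x_i − 5Σ_{j≠i} x_j = 0.
In a symmetric equilibrium every fishing fleet chooses the same x, so Σ_{j≠i} x_j = 3x. The condition becomes 340 − 25x = 0, giving x = 340/25 = 13.6.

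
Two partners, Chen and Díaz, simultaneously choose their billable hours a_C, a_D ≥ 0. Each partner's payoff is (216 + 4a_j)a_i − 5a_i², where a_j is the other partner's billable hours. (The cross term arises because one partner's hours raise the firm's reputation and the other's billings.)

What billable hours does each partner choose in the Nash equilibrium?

Chen's payoff is (216 + 4a_D)a_C − 5a_C².
∂π/∂a_C = 216 + 4a_D − 10a_C = 0, so a_C = 21.6 + 0.4a_D.
By symmetry a_D = a_C; substituting into the reaction function, 0.6a_C = 21.6 and a_C = 36.

36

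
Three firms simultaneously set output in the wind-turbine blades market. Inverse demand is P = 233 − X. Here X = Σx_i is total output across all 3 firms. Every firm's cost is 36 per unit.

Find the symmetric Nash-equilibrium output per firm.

49.25

A representative firm's profit is π_i = x_i(233 − X) − 36x_i, with X = x_i + Σ_{j≠i} x_j.
First-order condition: 197 − 2x_i − Σ_{j≠i} x_j = 0.
With identical firms, set every x_j = x: then 197 − 2x − 2x = 0, i.e. x = 197/4 = 49.25.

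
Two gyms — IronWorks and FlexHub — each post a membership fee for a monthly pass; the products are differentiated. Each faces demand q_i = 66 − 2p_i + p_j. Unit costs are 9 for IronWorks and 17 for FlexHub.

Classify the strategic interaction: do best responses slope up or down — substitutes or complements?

strategic complements

IronWorks's profit: π = (p_{IronWorks} − 9)(66 − 2p_{IronWorks} + p_{FlexHub}).
∂π/∂p_{IronWorks} = 84 − 4p_{IronWorks} + p_{FlexHub} = 0 ⇒ p_{IronWorks} = 21 + 0.25p_{FlexHub}.
The best-response slope dp_{IronWorks}/dp_{FlexHub} = 0.25 > 0: the reaction function is upward-sloping, so the choices are strategic complements.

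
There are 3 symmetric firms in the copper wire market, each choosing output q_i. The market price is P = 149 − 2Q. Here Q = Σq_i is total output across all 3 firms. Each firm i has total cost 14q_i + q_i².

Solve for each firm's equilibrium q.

A representative firm's profit is π_i = q_i(149 − 2Q) − 14q_i − q_i², with Q = q_i + Σ_{j≠i} q_j.
First-order condition: 135 − 6q_i − 2Σ_{j≠i} q_j = 0.
Imposing symmetry (q_j = q for all j) turns Σ_{j≠i} q_j into 2q, so 135 = 10q and q = 13.5.

13.5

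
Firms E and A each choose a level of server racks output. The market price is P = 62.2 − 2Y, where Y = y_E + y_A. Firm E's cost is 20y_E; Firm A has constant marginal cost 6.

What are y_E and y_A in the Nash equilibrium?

4.7, 11.7

Firm E's profit: π = y_E(62.2 − 2(y_E + y_A)) − 20y_E.
∂π/∂y_E = 42.2 − 4y_E − 2y_A = 0, so y_E = 10.55 − 0.5y_A.
By the same steps for A: y_A = 14.05 − 0.5y_E.
Substituting the second reaction function into the first: y_E = 10.55 − 0.5(14.05 − 0.5y_E), which gives 0.75y_E = 3.525 ⇒ y_E = 4.7.
Then y_A = 14.05 − 0.5·4.7 = 11.7.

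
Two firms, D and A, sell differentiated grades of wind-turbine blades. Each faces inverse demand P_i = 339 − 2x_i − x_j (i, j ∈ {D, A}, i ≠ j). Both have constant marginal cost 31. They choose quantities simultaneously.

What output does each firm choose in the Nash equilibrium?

Firm D's profit: π = x_D(339 − 2x_D − x_A) − 31x_D.
∂π/∂x_D = 308 − 4x_D − x_A = 0 ⇒ x_D = 77 − 0.25x_A.
Setting x_D = x_A in the reaction function: x_D = 77 − 0.25x_D, so x_D = 77 / 1.25 = 61.6.

61.6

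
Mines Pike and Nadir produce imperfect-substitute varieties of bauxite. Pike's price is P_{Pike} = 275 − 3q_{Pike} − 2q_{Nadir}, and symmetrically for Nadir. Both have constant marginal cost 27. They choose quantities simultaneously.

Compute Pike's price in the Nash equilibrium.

120

Mine Pike's profit: π = q_{Pike}(275 − 3q_{Pike} − 2q_{Nadir}) − 27q_{Pike}.
∂π/∂q_{Pike} = 248 − 6q_{Pike} − 2q_{Nadir} = 0 ⇒ q_{Pike} = 124/3 − (1/3)q_{Nadir}.
By symmetry q_{Nadir} = q_{Pike}; substituting into the reaction function, (4/3)q_{Pike} = 124/3 and q_{Pike} = 31.
P_{Pike} = 275 − 3·31 − 2·31 = 120.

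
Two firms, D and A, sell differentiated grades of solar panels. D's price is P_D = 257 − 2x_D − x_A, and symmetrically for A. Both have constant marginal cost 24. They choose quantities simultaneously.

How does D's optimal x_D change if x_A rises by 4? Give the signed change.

-1

Firm D's profit: π = x_D(257 − 2x_D − x_A) − 24x_D.
∂π/∂x_D = 233 − 4x_D − x_A = 0 ⇒ x_D = 58.25 − 0.25x_A.
The reaction-function slope is −0.25, so a 4-unit rise in x_A moves x_D by −0.25 × 4 = −1. D's best response falls — the actions are strategic substitutes.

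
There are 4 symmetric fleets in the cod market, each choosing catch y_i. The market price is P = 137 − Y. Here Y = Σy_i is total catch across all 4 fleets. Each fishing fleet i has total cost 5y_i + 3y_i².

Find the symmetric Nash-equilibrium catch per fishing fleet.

12

A representative fishing fleet's profit is π_i = y_i(137 − Y) − 5y_i − 3y_i², with Y = y_i + Σ_{j≠i} y_j.
First-order condition: 132 − 8y_i − Σ_{j≠i} y_j = 0.
Imposing symmetry (y_j = y for all j) turns Σ_{j≠i} y_j into 3y, so 132 = 11y and y = 12.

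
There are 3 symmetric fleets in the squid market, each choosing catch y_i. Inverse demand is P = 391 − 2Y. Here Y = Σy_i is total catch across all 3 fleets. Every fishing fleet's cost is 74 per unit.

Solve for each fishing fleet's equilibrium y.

A representative fishing fleet's profit is π_i = y_i(391 − 2Y) − 74y_i, with Y = y_i + Σ_{j≠i} y_j.
First-order condition: 317 − 4y_i − 2Σ_{j≠i} y_j = 0.
With identical fishing fleets, set every y_j = y: then 317 − 4y − 4y = 0, i.e. y = 317/8 = 39.625.

39.625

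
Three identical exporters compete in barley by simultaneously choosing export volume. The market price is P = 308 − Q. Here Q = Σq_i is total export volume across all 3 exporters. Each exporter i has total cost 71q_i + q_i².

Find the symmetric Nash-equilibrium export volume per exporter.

A representative exporter's profit is π_i = q_i(308 − Q) − 71q_i − q_i², with Q = q_i + Σ_{j≠i} q_j.
First-order condition: 237 − 4q_i − Σ_{j≠i} q_j = 0.
With identical exporters, set every q_j = q: then 237 − 4q − 2q = 0, i.e. q = 237/6 = 39.5.

39.5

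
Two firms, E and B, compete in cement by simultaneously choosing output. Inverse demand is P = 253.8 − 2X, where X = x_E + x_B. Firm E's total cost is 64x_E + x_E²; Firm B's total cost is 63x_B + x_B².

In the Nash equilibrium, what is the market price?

Firm E's profit: π = x_E(253.8 − 2(x_E + x_B)) − 64x_E − x_E².
∂π/∂x_E = 189.8 − 6x_E − 2x_B = 0, so x_E = 949/30 − (1/3)x_B.
By the same steps for B: x_B = 31.8 − (1/3)x_E.
Solving the two reaction functions simultaneously: (1 − (−1/3)(−1/3))x_E = 949/30 − (1/3)·31.8, so (8/9)x_E = 631/30 and x_E = 23.6625.
Then x_B = 31.8 − (1/3)·23.6625 = 23.9125.
Equilibrium price: P = 253.8 − 2·47.575 = 158.65.

158.65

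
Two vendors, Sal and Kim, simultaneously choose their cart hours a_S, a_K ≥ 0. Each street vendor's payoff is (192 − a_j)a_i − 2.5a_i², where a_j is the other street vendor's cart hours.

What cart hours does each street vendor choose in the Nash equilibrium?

32

Sal's payoff is (192 − a_K)a_S − 2.5a_S².
∂π/∂a_S = 192 − a_K − 5a_S = 0, so a_S = 38.4 − 0.2a_K.
Setting a_S = a_K in the reaction function: a_S = 38.4 − 0.2a_S, so a_S = 38.4 / 1.2 = 32.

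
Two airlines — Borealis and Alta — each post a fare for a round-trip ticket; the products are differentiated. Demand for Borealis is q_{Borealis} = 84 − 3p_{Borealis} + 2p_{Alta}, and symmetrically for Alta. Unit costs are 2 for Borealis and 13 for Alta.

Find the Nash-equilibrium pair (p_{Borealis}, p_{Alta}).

Borealis's profit: π = (p_{Borealis} − 2)(84 − 3p_{Borealis} + 2p_{Alta}).
∂π/∂p_{Borealis} = 90 − 6p_{Borealis} + 2p_{Alta} = 0 ⇒ p_{Borealis} = 15 + (1/3)p_{Alta}.
Similarly p_{Alta} = 20.5 + (1/3)p_{Borealis}.
Solving the two reaction functions simultaneously: (1 − (1/3)(1/3))p_{Borealis} = 15 + (1/3)·20.5, so (8/9)p_{Borealis} = 131/6 and p_{Borealis} = 24.5625.
Then p_{Alta} = 20.5 + (1/3)·24.5625 = 28.6875.

24.5625, 28.6875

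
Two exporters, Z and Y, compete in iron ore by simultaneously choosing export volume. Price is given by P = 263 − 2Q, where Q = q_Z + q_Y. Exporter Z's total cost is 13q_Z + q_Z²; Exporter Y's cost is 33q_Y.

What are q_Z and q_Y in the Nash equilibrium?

Exporter Z's profit: π = q_Z(263 − 2(q_Z + q_Y)) − 13q_Z − q_Z².
∂π/∂q_Z = 250 − 6q_Z − 2q_Y = 0, so q_Z = 125/3 − (1/3)q_Y.
For Y: ∂π/∂q_Y = 230 − 4q_Y − 2q_Z = 0 ⇒ q_Y = 57.5 − 0.5q_Z.
Solving the two reaction functions simultaneously: (1 − (−1/3)(−0.5))q_Z = 125/3 − (1/3)·57.5, so (5/6)q_Z = 22.5 and q_Z = 27.
Then q_Y = 57.5 − 0.5·27 = 44.

27, 44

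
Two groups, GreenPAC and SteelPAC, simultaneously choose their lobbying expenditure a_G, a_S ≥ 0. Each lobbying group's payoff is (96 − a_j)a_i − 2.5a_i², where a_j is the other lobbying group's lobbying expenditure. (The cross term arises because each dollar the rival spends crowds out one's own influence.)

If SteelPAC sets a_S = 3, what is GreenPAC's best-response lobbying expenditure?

GreenPAC's payoff is (96 − a_S)a_G − 2.5a_G².
∂π/∂a_G = 96 − a_S − 5a_G = 0, so a_G = 19.2 − 0.2a_S.
At a_S = 3: a_G = 19.2 − 0.2·3 = 18.6.

18.6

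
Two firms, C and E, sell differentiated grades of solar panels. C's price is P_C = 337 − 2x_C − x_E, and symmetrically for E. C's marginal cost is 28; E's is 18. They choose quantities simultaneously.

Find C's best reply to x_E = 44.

Firm C's profit: π = x_C(337 − 2x_C − x_E) − 28x_C.
∂π/∂x_C = 309 − 4x_C − x_E = 0 ⇒ x_C = 77.25 − 0.25x_E.
At x_E = 44: x_C = 77.25 − 0.25·44 = 66.25.

66.25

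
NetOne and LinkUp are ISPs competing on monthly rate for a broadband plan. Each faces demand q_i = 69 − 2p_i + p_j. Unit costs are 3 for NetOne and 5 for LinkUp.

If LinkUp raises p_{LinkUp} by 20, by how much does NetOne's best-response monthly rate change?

NetOne's profit: π = (p_{NetOne} − 3)(69 − 2p_{NetOne} + p_{LinkUp}).
∂π/∂p_{NetOne} = 75 − 4p_{NetOne} + p_{LinkUp} = 0 ⇒ p_{NetOne} = 18.75 + 0.25p_{LinkUp}.
The reaction-function slope is 0.25, so a 20-unit rise in p_{LinkUp} moves p_{NetOne} by 0.25 × 20 = 5. NetOne's best response rises — the actions are strategic complements.

5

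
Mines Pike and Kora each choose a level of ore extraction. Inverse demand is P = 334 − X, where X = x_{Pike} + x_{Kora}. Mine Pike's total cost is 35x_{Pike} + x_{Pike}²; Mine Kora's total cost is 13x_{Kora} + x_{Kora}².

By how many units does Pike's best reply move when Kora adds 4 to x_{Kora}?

Mine Pike's profit: π = x_{Pike}(334 − (x_{Pike} + x_{Kora})) − 35x_{Pike} − x_{Pike}².
∂π/∂x_{Pike} = 299 − 4x_{Pike} − x_{Kora} = 0, so x_{Pike} = 74.75 − 0.25x_{Kora}.
The reaction-function slope is −0.25, so a 4-unit rise in x_{Kora} moves x_{Pike} by −0.25 × 4 = −1. Pike's best response falls — the actions are strategic substitutes.

-1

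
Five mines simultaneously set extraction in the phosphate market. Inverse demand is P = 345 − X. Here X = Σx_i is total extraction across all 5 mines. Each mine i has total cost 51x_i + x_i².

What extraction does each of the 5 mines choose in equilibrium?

A representative mine's profit is π_i = x_i(345 − X) − 51x_i − x_i², with X = x_i + Σ_{j≠i} x_j.
First-order condition: 294 − 4x_i − Σ_{j≠i} x_j = 0.
Imposing symmetry (x_j = x for all j) turns Σ_{j≠i} x_j into 4x, so 294 = 8x and x = 36.75.

36.75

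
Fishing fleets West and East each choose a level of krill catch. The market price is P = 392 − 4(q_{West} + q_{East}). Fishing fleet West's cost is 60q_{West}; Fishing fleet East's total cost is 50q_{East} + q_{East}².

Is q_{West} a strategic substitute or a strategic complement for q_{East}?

Fishing fleet West's profit: π = q_{West}(392 − 4(q_{West} + q_{East})) − 60q_{West}.
∂π/∂q_{West} = 332 − 8q_{West} − 4q_{East} = 0, so q_{West} = 41.5 − 0.5q_{East}.
The best-response slope dq_{West}/dq_{East} = −0.5 < 0: the reaction function is downward-sloping, so the choices are strategic substitutes.

strategic substitutes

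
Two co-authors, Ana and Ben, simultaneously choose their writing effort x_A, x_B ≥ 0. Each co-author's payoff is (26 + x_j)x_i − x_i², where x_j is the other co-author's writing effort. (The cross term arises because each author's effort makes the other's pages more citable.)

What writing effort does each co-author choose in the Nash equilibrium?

26

Ana's payoff is (26 + x_B)x_A − x_A².
∂π/∂x_A = 26 + x_B − 2x_A = 0, so x_A = 13 + 0.5x_B.
By symmetry x_B = x_A; substituting into the reaction function, 0.5x_A = 13 and x_A = 26.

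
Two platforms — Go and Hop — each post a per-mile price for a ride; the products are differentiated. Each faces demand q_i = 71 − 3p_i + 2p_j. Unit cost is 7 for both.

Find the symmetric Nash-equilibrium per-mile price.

23

Go's profit: π = (p_{Go} − 7)(71 − 3p_{Go} + 2p_{Hop}).
∂π/∂p_{Go} = 92 − 6p_{Go} + 2p_{Hop} = 0 ⇒ p_{Go} = 46/3 + (1/3)p_{Hop}.
The game is symmetric, so in equilibrium p_{Hop} = p_{Go}: the reaction function gives (2/3)p_{Go} = 46/3, hence p_{Go} = 23.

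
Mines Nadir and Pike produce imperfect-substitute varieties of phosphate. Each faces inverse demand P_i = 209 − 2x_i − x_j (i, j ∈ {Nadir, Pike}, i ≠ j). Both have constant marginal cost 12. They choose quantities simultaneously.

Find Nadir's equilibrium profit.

Mine Nadir's profit: π = x_{Nadir}(209 − 2x_{Nadir} − x_{Pike}) − 12x_{Nadir}.
∂π/∂x_{Nadir} = 197 − 4x_{Nadir} − x_{Pike} = 0 ⇒ x_{Nadir} = 49.25 − 0.25x_{Pike}.
The game is symmetric, so in equilibrium x_{Pike} = x_{Nadir}: the reaction function gives 1.25x_{Nadir} = 49.25, hence x_{Nadir} = 39.4.
P_{Nadir} = 209 − 2·39.4 − 39.4 = 90.8.
Profit = (90.8 − 12)·39.4 = 3104.72.

3104.72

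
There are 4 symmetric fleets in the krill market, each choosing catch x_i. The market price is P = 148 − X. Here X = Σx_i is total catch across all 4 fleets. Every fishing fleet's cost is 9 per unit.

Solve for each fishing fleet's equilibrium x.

27.8

A representative fishing fleet's profit is π_i = x_i(148 − X) − 9x_i, with X = x_i + Σ_{j≠i} x_j.
First-order condition: 139 − 2x_i − Σ_{j≠i} x_j = 0.
In a symmetric equilibrium every fishing fleet chooses the same x, so Σ_{j≠i} x_j = 3x. The condition becomes 139 − 5x = 0, giving x = 139/5 = 27.8.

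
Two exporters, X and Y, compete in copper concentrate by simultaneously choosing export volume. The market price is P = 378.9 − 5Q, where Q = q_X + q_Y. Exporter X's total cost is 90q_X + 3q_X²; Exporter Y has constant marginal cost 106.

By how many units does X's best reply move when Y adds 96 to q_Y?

-30

Exporter X's profit: π = q_X(378.9 − 5(q_X + q_Y)) − 90q_X − 3q_X².
∂π/∂q_X = 288.9 − 16q_X − 5q_Y = 0, so q_X = 2889/160 − 0.3125q_Y.
The reaction-function slope is −0.3125, so a 96-unit rise in q_Y moves q_X by −0.3125 × 96 = −30. X's best response falls — the actions are strategic substitutes.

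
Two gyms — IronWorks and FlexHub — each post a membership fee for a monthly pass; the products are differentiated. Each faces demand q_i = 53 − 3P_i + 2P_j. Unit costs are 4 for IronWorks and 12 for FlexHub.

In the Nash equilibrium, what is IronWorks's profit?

IronWorks's profit: π = (P_{IronWorks} − 4)(53 − 3P_{IronWorks} + 2P_{FlexHub}).
∂π/∂P_{IronWorks} = 65 − 6P_{IronWorks} + 2P_{FlexHub} = 0 ⇒ P_{IronWorks} = 65/6 + (1/3)P_{FlexHub}.
Similarly P_{FlexHub} = 89/6 + (1/3)P_{IronWorks}.
Substituting the second reaction function into the first: P_{IronWorks} = 65/6 + (1/3)(89/6 + (1/3)P_{IronWorks}), which gives (8/9)P_{IronWorks} = 142/9 ⇒ P_{IronWorks} = 17.75.
Then P_{FlexHub} = 89/6 + (1/3)·17.75 = 20.75.
q_{IronWorks} = 53 − 3·17.75 + 2·20.75 = 41.25.
Profit = (17.75 − 4)·41.25 = 567.1875.

567.1875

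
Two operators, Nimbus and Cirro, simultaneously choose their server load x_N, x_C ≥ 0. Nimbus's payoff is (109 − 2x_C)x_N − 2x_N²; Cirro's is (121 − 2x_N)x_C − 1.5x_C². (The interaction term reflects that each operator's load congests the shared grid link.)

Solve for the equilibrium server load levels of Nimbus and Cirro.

10.625, 33.25

Expanding Nimbus's payoff: 109x_N − 2x_Cx_N − 2x_N².
∂π/∂x_N = 109 − 2x_C − 4x_N = 0, so x_N = 27.25 − 0.5x_C.
Likewise for Cirro: x_C = 121/3 − (2/3)x_N.
Solving the two reaction functions simultaneously: (1 − (−0.5)(−2/3))x_N = 27.25 − 0.5·(121/3), so (2/3)x_N = 85/12 and x_N = 10.625.
Then x_C = 121/3 − (2/3)·10.625 = 33.25.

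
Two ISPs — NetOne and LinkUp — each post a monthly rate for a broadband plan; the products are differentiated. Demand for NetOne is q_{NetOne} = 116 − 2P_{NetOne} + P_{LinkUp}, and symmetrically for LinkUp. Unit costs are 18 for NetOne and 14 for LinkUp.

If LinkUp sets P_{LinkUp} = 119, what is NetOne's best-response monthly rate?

67.75

NetOne's profit: π = (P_{NetOne} − 18)(116 − 2P_{NetOne} + P_{LinkUp}).
∂π/∂P_{NetOne} = 152 − 4P_{NetOne} + P_{LinkUp} = 0 ⇒ P_{NetOne} = 38 + 0.25P_{LinkUp}.
At P_{LinkUp} = 119: P_{NetOne} = 38 + 0.25·119 = 67.75.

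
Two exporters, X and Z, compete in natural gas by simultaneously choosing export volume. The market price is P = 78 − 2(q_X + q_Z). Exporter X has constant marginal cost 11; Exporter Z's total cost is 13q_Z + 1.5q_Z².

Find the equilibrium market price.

39.25

Exporter X's profit: π = q_X(78 − 2(q_X + q_Z)) − 11q_X.
∂π/∂q_X = 67 − 4q_X − 2q_Z = 0, so q_X = 16.75 − 0.5q_Z.
For Z: ∂π/∂q_Z = 65 − 7q_Z − 2q_X = 0 ⇒ q_Z = 65/7 − (2/7)q_X.
Substituting the second reaction function into the first: q_X = 16.75 − 0.5(65/7 − (2/7)q_X), which gives (6/7)q_X = 339/28 ⇒ q_X = 14.125.
Then q_Z = 65/7 − (2/7)·14.125 = 5.25.
Equilibrium price: P = 78 − 2·19.375 = 39.25.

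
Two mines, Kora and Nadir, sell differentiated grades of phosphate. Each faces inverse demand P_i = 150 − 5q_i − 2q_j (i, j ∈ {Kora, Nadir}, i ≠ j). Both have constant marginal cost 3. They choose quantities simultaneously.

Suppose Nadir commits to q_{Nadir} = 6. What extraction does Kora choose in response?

Mine Kora's profit: π = q_{Kora}(150 − 5q_{Kora} − 2q_{Nadir}) − 3q_{Kora}.
∂π/∂q_{Kora} = 147 − 10q_{Kora} − 2q_{Nadir} = 0 ⇒ q_{Kora} = 14.7 − 0.2q_{Nadir}.
At q_{Nadir} = 6: q_{Kora} = 14.7 − 0.2·6 = 13.5.

13.5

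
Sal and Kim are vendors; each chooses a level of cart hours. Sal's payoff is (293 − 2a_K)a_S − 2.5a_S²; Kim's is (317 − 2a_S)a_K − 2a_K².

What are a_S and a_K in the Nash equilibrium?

33.625, 62.4375

Expanding Sal's payoff: 293a_S − 2a_Ka_S − 2.5a_S².
∂π/∂a_S = 293 − 2a_K − 5a_S = 0, so a_S = 58.6 − 0.4a_K.
Likewise for Kim: a_K = 79.25 − 0.5a_S.
Plugging a_K into Sal's best response: a_S = 58.6 − 0.4(79.25 − 0.5a_S) ⇒ 0.8a_S = 26.9, so a_S = 33.625.
Then a_K = 79.25 − 0.5·33.625 = 62.4375.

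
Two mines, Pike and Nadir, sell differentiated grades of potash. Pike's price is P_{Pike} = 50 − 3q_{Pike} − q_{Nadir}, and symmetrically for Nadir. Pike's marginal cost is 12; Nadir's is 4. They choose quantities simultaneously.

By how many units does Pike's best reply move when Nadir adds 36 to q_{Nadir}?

Mine Pike's profit: π = q_{Pike}(50 − 3q_{Pike} − q_{Nadir}) − 12q_{Pike}.
∂π/∂q_{Pike} = 38 − 6q_{Pike} − q_{Nadir} = 0 ⇒ q_{Pike} = 19/3 − (1/6)q_{Nadir}.
The reaction-function slope is −1/6, so a 36-unit rise in q_{Nadir} moves q_{Pike} by −1/6 × 36 = −6. Pike's best response falls — the actions are strategic substitutes.

-6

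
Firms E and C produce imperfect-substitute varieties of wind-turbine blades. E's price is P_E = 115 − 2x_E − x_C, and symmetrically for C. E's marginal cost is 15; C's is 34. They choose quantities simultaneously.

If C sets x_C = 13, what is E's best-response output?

Firm E's profit: π = x_E(115 − 2x_E − x_C) − 15x_E.
∂π/∂x_E = 100 − 4x_E − x_C = 0 ⇒ x_E = 25 − 0.25x_C.
At x_C = 13: x_E = 25 − 0.25·13 = 21.75.

21.75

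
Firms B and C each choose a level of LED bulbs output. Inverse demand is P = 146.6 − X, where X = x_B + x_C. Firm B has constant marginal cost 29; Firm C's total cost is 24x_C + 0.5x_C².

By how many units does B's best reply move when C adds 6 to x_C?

Firm B's profit: π = x_B(146.6 − (x_B + x_C)) − 29x_B.
∂π/∂x_B = 117.6 − 2x_B − x_C = 0, so x_B = 58.8 − 0.5x_C.
The reaction-function slope is −0.5, so a 6-unit rise in x_C moves x_B by −0.5 × 6 = −3. B's best response falls — the actions are strategic substitutes.

-3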